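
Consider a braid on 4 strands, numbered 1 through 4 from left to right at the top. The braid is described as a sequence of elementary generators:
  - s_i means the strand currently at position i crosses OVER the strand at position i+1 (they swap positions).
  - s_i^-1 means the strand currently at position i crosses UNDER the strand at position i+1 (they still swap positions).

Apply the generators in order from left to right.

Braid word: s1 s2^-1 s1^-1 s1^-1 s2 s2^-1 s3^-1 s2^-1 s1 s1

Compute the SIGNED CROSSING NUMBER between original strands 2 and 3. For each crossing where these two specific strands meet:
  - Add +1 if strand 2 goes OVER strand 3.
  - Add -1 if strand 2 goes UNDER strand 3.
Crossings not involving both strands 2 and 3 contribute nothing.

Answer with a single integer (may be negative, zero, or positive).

Gen 1: crossing 1x2. Both 2&3? no. Sum: 0
Gen 2: crossing 1x3. Both 2&3? no. Sum: 0
Gen 3: 2 under 3. Both 2&3? yes. Contrib: -1. Sum: -1
Gen 4: 3 under 2. Both 2&3? yes. Contrib: +1. Sum: 0
Gen 5: crossing 3x1. Both 2&3? no. Sum: 0
Gen 6: crossing 1x3. Both 2&3? no. Sum: 0
Gen 7: crossing 1x4. Both 2&3? no. Sum: 0
Gen 8: crossing 3x4. Both 2&3? no. Sum: 0
Gen 9: crossing 2x4. Both 2&3? no. Sum: 0
Gen 10: crossing 4x2. Both 2&3? no. Sum: 0

Answer: 0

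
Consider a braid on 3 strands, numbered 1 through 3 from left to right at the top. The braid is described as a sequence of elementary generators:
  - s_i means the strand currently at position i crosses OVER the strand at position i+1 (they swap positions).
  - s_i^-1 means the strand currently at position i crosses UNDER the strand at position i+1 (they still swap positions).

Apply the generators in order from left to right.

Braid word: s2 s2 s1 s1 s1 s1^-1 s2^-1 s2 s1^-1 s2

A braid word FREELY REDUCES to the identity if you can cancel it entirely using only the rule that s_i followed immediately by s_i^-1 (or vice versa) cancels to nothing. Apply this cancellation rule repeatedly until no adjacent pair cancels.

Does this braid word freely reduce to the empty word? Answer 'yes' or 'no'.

Answer: no

Derivation:
Gen 1 (s2): push. Stack: [s2]
Gen 2 (s2): push. Stack: [s2 s2]
Gen 3 (s1): push. Stack: [s2 s2 s1]
Gen 4 (s1): push. Stack: [s2 s2 s1 s1]
Gen 5 (s1): push. Stack: [s2 s2 s1 s1 s1]
Gen 6 (s1^-1): cancels prior s1. Stack: [s2 s2 s1 s1]
Gen 7 (s2^-1): push. Stack: [s2 s2 s1 s1 s2^-1]
Gen 8 (s2): cancels prior s2^-1. Stack: [s2 s2 s1 s1]
Gen 9 (s1^-1): cancels prior s1. Stack: [s2 s2 s1]
Gen 10 (s2): push. Stack: [s2 s2 s1 s2]
Reduced word: s2 s2 s1 s2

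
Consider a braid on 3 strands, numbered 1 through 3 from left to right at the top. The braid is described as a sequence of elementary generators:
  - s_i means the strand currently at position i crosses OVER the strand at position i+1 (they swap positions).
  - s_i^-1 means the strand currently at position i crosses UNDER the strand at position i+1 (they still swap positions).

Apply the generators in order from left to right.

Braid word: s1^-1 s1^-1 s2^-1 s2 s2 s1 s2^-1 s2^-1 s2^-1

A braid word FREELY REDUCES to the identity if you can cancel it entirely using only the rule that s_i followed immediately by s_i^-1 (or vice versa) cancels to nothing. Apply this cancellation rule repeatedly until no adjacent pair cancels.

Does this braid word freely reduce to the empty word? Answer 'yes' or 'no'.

Answer: no

Derivation:
Gen 1 (s1^-1): push. Stack: [s1^-1]
Gen 2 (s1^-1): push. Stack: [s1^-1 s1^-1]
Gen 3 (s2^-1): push. Stack: [s1^-1 s1^-1 s2^-1]
Gen 4 (s2): cancels prior s2^-1. Stack: [s1^-1 s1^-1]
Gen 5 (s2): push. Stack: [s1^-1 s1^-1 s2]
Gen 6 (s1): push. Stack: [s1^-1 s1^-1 s2 s1]
Gen 7 (s2^-1): push. Stack: [s1^-1 s1^-1 s2 s1 s2^-1]
Gen 8 (s2^-1): push. Stack: [s1^-1 s1^-1 s2 s1 s2^-1 s2^-1]
Gen 9 (s2^-1): push. Stack: [s1^-1 s1^-1 s2 s1 s2^-1 s2^-1 s2^-1]
Reduced word: s1^-1 s1^-1 s2 s1 s2^-1 s2^-1 s2^-1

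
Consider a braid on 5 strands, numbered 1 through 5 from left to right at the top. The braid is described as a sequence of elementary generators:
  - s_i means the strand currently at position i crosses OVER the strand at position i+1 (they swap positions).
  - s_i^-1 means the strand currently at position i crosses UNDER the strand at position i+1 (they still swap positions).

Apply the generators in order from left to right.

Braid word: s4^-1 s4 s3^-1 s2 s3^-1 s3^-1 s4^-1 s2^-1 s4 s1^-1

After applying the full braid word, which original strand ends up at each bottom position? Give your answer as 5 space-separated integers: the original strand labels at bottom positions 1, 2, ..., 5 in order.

Answer: 2 1 4 3 5

Derivation:
Gen 1 (s4^-1): strand 4 crosses under strand 5. Perm now: [1 2 3 5 4]
Gen 2 (s4): strand 5 crosses over strand 4. Perm now: [1 2 3 4 5]
Gen 3 (s3^-1): strand 3 crosses under strand 4. Perm now: [1 2 4 3 5]
Gen 4 (s2): strand 2 crosses over strand 4. Perm now: [1 4 2 3 5]
Gen 5 (s3^-1): strand 2 crosses under strand 3. Perm now: [1 4 3 2 5]
Gen 6 (s3^-1): strand 3 crosses under strand 2. Perm now: [1 4 2 3 5]
Gen 7 (s4^-1): strand 3 crosses under strand 5. Perm now: [1 4 2 5 3]
Gen 8 (s2^-1): strand 4 crosses under strand 2. Perm now: [1 2 4 5 3]
Gen 9 (s4): strand 5 crosses over strand 3. Perm now: [1 2 4 3 5]
Gen 10 (s1^-1): strand 1 crosses under strand 2. Perm now: [2 1 4 3 5]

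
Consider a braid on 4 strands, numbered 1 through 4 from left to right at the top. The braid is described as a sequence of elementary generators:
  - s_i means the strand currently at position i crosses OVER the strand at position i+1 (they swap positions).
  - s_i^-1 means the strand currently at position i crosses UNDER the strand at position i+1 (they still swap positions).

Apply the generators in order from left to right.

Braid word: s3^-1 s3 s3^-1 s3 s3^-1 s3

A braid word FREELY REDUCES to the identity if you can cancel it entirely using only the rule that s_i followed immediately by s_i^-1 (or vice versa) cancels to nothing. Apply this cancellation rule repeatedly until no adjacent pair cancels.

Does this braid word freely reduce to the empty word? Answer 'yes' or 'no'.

Answer: yes

Derivation:
Gen 1 (s3^-1): push. Stack: [s3^-1]
Gen 2 (s3): cancels prior s3^-1. Stack: []
Gen 3 (s3^-1): push. Stack: [s3^-1]
Gen 4 (s3): cancels prior s3^-1. Stack: []
Gen 5 (s3^-1): push. Stack: [s3^-1]
Gen 6 (s3): cancels prior s3^-1. Stack: []
Reduced word: (empty)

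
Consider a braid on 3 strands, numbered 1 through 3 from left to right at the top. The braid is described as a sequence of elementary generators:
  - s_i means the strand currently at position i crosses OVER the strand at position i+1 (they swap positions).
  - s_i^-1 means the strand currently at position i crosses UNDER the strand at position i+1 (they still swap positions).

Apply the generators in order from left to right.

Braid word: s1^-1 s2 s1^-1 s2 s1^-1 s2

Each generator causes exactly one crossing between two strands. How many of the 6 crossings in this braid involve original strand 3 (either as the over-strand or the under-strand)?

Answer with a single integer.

Gen 1: crossing 1x2. Involves strand 3? no. Count so far: 0
Gen 2: crossing 1x3. Involves strand 3? yes. Count so far: 1
Gen 3: crossing 2x3. Involves strand 3? yes. Count so far: 2
Gen 4: crossing 2x1. Involves strand 3? no. Count so far: 2
Gen 5: crossing 3x1. Involves strand 3? yes. Count so far: 3
Gen 6: crossing 3x2. Involves strand 3? yes. Count so far: 4

Answer: 4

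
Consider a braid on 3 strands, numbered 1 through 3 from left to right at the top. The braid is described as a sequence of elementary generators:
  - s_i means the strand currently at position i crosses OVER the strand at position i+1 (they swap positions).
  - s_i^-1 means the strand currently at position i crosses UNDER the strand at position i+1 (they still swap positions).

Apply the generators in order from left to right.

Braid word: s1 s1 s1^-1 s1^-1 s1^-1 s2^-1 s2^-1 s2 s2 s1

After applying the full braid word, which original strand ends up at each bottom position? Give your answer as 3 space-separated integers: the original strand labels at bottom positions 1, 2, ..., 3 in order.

Gen 1 (s1): strand 1 crosses over strand 2. Perm now: [2 1 3]
Gen 2 (s1): strand 2 crosses over strand 1. Perm now: [1 2 3]
Gen 3 (s1^-1): strand 1 crosses under strand 2. Perm now: [2 1 3]
Gen 4 (s1^-1): strand 2 crosses under strand 1. Perm now: [1 2 3]
Gen 5 (s1^-1): strand 1 crosses under strand 2. Perm now: [2 1 3]
Gen 6 (s2^-1): strand 1 crosses under strand 3. Perm now: [2 3 1]
Gen 7 (s2^-1): strand 3 crosses under strand 1. Perm now: [2 1 3]
Gen 8 (s2): strand 1 crosses over strand 3. Perm now: [2 3 1]
Gen 9 (s2): strand 3 crosses over strand 1. Perm now: [2 1 3]
Gen 10 (s1): strand 2 crosses over strand 1. Perm now: [1 2 3]

Answer: 1 2 3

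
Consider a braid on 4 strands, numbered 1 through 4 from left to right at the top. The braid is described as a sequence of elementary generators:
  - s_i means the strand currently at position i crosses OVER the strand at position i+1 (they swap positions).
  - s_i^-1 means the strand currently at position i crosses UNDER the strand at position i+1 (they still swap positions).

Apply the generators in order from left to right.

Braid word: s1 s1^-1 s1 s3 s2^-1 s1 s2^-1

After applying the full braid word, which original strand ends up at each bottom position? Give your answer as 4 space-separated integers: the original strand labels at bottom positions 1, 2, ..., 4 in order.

Gen 1 (s1): strand 1 crosses over strand 2. Perm now: [2 1 3 4]
Gen 2 (s1^-1): strand 2 crosses under strand 1. Perm now: [1 2 3 4]
Gen 3 (s1): strand 1 crosses over strand 2. Perm now: [2 1 3 4]
Gen 4 (s3): strand 3 crosses over strand 4. Perm now: [2 1 4 3]
Gen 5 (s2^-1): strand 1 crosses under strand 4. Perm now: [2 4 1 3]
Gen 6 (s1): strand 2 crosses over strand 4. Perm now: [4 2 1 3]
Gen 7 (s2^-1): strand 2 crosses under strand 1. Perm now: [4 1 2 3]

Answer: 4 1 2 3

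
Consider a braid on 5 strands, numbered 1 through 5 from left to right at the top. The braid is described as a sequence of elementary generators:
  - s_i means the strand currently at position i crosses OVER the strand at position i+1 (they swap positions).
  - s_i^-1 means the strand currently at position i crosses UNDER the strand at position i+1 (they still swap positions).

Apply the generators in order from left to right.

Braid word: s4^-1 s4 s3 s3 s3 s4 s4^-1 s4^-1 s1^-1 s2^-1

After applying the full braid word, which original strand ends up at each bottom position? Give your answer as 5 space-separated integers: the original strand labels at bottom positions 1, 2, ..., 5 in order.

Gen 1 (s4^-1): strand 4 crosses under strand 5. Perm now: [1 2 3 5 4]
Gen 2 (s4): strand 5 crosses over strand 4. Perm now: [1 2 3 4 5]
Gen 3 (s3): strand 3 crosses over strand 4. Perm now: [1 2 4 3 5]
Gen 4 (s3): strand 4 crosses over strand 3. Perm now: [1 2 3 4 5]
Gen 5 (s3): strand 3 crosses over strand 4. Perm now: [1 2 4 3 5]
Gen 6 (s4): strand 3 crosses over strand 5. Perm now: [1 2 4 5 3]
Gen 7 (s4^-1): strand 5 crosses under strand 3. Perm now: [1 2 4 3 5]
Gen 8 (s4^-1): strand 3 crosses under strand 5. Perm now: [1 2 4 5 3]
Gen 9 (s1^-1): strand 1 crosses under strand 2. Perm now: [2 1 4 5 3]
Gen 10 (s2^-1): strand 1 crosses under strand 4. Perm now: [2 4 1 5 3]

Answer: 2 4 1 5 3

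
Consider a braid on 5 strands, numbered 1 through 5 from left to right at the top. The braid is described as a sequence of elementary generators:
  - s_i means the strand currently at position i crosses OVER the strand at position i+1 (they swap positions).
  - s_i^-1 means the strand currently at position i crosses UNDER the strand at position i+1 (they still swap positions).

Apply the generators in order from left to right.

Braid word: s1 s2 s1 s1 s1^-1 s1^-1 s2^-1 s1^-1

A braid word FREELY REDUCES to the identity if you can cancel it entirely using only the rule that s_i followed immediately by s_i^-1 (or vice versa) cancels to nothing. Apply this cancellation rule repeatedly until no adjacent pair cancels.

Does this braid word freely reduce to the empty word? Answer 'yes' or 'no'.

Answer: yes

Derivation:
Gen 1 (s1): push. Stack: [s1]
Gen 2 (s2): push. Stack: [s1 s2]
Gen 3 (s1): push. Stack: [s1 s2 s1]
Gen 4 (s1): push. Stack: [s1 s2 s1 s1]
Gen 5 (s1^-1): cancels prior s1. Stack: [s1 s2 s1]
Gen 6 (s1^-1): cancels prior s1. Stack: [s1 s2]
Gen 7 (s2^-1): cancels prior s2. Stack: [s1]
Gen 8 (s1^-1): cancels prior s1. Stack: []
Reduced word: (empty)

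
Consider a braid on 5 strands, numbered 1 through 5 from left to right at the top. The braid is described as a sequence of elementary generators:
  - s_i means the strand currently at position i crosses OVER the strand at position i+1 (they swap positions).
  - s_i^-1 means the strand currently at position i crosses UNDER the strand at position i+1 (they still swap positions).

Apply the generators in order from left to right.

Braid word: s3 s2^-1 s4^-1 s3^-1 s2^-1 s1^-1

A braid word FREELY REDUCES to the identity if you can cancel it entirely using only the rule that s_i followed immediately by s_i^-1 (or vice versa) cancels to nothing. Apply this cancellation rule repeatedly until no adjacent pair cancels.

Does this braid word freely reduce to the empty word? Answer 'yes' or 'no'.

Answer: no

Derivation:
Gen 1 (s3): push. Stack: [s3]
Gen 2 (s2^-1): push. Stack: [s3 s2^-1]
Gen 3 (s4^-1): push. Stack: [s3 s2^-1 s4^-1]
Gen 4 (s3^-1): push. Stack: [s3 s2^-1 s4^-1 s3^-1]
Gen 5 (s2^-1): push. Stack: [s3 s2^-1 s4^-1 s3^-1 s2^-1]
Gen 6 (s1^-1): push. Stack: [s3 s2^-1 s4^-1 s3^-1 s2^-1 s1^-1]
Reduced word: s3 s2^-1 s4^-1 s3^-1 s2^-1 s1^-1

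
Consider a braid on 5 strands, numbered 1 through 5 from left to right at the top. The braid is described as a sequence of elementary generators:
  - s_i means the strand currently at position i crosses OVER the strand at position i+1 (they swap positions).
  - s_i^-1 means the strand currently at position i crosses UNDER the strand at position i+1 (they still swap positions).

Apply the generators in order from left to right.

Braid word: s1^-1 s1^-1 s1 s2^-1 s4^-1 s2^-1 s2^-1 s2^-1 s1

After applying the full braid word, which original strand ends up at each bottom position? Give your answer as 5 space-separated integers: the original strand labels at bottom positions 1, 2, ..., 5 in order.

Answer: 1 2 3 5 4

Derivation:
Gen 1 (s1^-1): strand 1 crosses under strand 2. Perm now: [2 1 3 4 5]
Gen 2 (s1^-1): strand 2 crosses under strand 1. Perm now: [1 2 3 4 5]
Gen 3 (s1): strand 1 crosses over strand 2. Perm now: [2 1 3 4 5]
Gen 4 (s2^-1): strand 1 crosses under strand 3. Perm now: [2 3 1 4 5]
Gen 5 (s4^-1): strand 4 crosses under strand 5. Perm now: [2 3 1 5 4]
Gen 6 (s2^-1): strand 3 crosses under strand 1. Perm now: [2 1 3 5 4]
Gen 7 (s2^-1): strand 1 crosses under strand 3. Perm now: [2 3 1 5 4]
Gen 8 (s2^-1): strand 3 crosses under strand 1. Perm now: [2 1 3 5 4]
Gen 9 (s1): strand 2 crosses over strand 1. Perm now: [1 2 3 5 4]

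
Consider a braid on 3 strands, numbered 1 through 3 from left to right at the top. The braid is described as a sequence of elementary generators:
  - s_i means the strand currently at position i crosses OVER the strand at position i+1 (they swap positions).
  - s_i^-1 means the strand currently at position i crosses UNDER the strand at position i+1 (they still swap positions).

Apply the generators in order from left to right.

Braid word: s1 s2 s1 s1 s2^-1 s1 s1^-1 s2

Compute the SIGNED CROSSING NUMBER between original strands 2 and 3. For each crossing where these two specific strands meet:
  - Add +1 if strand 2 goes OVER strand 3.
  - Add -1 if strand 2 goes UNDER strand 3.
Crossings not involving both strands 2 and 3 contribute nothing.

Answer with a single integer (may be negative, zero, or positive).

Answer: 0

Derivation:
Gen 1: crossing 1x2. Both 2&3? no. Sum: 0
Gen 2: crossing 1x3. Both 2&3? no. Sum: 0
Gen 3: 2 over 3. Both 2&3? yes. Contrib: +1. Sum: 1
Gen 4: 3 over 2. Both 2&3? yes. Contrib: -1. Sum: 0
Gen 5: crossing 3x1. Both 2&3? no. Sum: 0
Gen 6: crossing 2x1. Both 2&3? no. Sum: 0
Gen 7: crossing 1x2. Both 2&3? no. Sum: 0
Gen 8: crossing 1x3. Both 2&3? no. Sum: 0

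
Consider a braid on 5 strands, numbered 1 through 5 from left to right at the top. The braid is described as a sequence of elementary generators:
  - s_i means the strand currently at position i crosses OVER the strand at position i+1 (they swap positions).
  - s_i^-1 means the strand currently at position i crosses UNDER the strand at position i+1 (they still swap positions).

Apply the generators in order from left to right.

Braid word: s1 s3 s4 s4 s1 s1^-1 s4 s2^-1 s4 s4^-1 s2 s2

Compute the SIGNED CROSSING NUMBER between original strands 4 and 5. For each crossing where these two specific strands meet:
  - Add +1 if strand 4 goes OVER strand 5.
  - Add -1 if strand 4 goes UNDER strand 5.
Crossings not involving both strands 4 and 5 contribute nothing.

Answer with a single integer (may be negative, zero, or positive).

Answer: 0

Derivation:
Gen 1: crossing 1x2. Both 4&5? no. Sum: 0
Gen 2: crossing 3x4. Both 4&5? no. Sum: 0
Gen 3: crossing 3x5. Both 4&5? no. Sum: 0
Gen 4: crossing 5x3. Both 4&5? no. Sum: 0
Gen 5: crossing 2x1. Both 4&5? no. Sum: 0
Gen 6: crossing 1x2. Both 4&5? no. Sum: 0
Gen 7: crossing 3x5. Both 4&5? no. Sum: 0
Gen 8: crossing 1x4. Both 4&5? no. Sum: 0
Gen 9: crossing 5x3. Both 4&5? no. Sum: 0
Gen 10: crossing 3x5. Both 4&5? no. Sum: 0
Gen 11: crossing 4x1. Both 4&5? no. Sum: 0
Gen 12: crossing 1x4. Both 4&5? no. Sum: 0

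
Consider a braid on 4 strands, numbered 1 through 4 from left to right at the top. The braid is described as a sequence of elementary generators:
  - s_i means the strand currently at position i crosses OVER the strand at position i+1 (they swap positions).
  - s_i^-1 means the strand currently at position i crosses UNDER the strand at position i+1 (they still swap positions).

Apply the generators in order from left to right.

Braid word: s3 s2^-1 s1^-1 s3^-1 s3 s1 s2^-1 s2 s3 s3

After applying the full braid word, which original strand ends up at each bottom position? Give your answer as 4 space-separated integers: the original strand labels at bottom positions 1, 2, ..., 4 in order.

Gen 1 (s3): strand 3 crosses over strand 4. Perm now: [1 2 4 3]
Gen 2 (s2^-1): strand 2 crosses under strand 4. Perm now: [1 4 2 3]
Gen 3 (s1^-1): strand 1 crosses under strand 4. Perm now: [4 1 2 3]
Gen 4 (s3^-1): strand 2 crosses under strand 3. Perm now: [4 1 3 2]
Gen 5 (s3): strand 3 crosses over strand 2. Perm now: [4 1 2 3]
Gen 6 (s1): strand 4 crosses over strand 1. Perm now: [1 4 2 3]
Gen 7 (s2^-1): strand 4 crosses under strand 2. Perm now: [1 2 4 3]
Gen 8 (s2): strand 2 crosses over strand 4. Perm now: [1 4 2 3]
Gen 9 (s3): strand 2 crosses over strand 3. Perm now: [1 4 3 2]
Gen 10 (s3): strand 3 crosses over strand 2. Perm now: [1 4 2 3]

Answer: 1 4 2 3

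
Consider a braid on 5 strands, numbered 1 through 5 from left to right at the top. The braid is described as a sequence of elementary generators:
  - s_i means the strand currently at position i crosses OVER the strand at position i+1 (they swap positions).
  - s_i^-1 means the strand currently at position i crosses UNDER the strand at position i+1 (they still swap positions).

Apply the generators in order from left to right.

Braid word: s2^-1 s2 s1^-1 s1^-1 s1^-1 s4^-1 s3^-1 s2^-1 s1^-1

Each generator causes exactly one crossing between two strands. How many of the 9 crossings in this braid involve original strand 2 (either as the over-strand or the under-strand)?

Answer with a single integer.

Gen 1: crossing 2x3. Involves strand 2? yes. Count so far: 1
Gen 2: crossing 3x2. Involves strand 2? yes. Count so far: 2
Gen 3: crossing 1x2. Involves strand 2? yes. Count so far: 3
Gen 4: crossing 2x1. Involves strand 2? yes. Count so far: 4
Gen 5: crossing 1x2. Involves strand 2? yes. Count so far: 5
Gen 6: crossing 4x5. Involves strand 2? no. Count so far: 5
Gen 7: crossing 3x5. Involves strand 2? no. Count so far: 5
Gen 8: crossing 1x5. Involves strand 2? no. Count so far: 5
Gen 9: crossing 2x5. Involves strand 2? yes. Count so far: 6

Answer: 6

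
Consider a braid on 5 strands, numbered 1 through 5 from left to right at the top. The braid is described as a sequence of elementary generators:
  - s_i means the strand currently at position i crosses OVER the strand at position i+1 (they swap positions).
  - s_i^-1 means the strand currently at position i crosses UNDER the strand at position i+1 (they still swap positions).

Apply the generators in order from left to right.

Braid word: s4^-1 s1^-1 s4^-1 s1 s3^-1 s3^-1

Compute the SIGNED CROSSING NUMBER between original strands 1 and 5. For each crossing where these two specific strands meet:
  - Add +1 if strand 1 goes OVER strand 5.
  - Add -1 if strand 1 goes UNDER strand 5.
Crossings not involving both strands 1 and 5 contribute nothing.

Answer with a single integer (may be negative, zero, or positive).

Answer: 0

Derivation:
Gen 1: crossing 4x5. Both 1&5? no. Sum: 0
Gen 2: crossing 1x2. Both 1&5? no. Sum: 0
Gen 3: crossing 5x4. Both 1&5? no. Sum: 0
Gen 4: crossing 2x1. Both 1&5? no. Sum: 0
Gen 5: crossing 3x4. Both 1&5? no. Sum: 0
Gen 6: crossing 4x3. Both 1&5? no. Sum: 0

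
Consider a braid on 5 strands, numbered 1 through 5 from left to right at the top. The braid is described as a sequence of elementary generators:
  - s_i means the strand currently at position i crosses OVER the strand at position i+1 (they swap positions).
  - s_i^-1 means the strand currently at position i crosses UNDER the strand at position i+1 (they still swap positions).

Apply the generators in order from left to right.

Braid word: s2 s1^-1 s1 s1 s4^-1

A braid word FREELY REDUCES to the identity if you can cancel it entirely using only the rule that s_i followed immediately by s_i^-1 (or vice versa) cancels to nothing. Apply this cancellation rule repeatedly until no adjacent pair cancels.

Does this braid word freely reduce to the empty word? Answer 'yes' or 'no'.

Answer: no

Derivation:
Gen 1 (s2): push. Stack: [s2]
Gen 2 (s1^-1): push. Stack: [s2 s1^-1]
Gen 3 (s1): cancels prior s1^-1. Stack: [s2]
Gen 4 (s1): push. Stack: [s2 s1]
Gen 5 (s4^-1): push. Stack: [s2 s1 s4^-1]
Reduced word: s2 s1 s4^-1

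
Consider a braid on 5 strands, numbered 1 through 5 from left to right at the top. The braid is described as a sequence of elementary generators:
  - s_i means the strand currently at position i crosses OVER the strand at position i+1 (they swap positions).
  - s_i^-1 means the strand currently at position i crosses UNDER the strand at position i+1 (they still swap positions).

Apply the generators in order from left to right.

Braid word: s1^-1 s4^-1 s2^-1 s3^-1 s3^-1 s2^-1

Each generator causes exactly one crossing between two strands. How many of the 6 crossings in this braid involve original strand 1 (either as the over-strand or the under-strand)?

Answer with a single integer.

Answer: 5

Derivation:
Gen 1: crossing 1x2. Involves strand 1? yes. Count so far: 1
Gen 2: crossing 4x5. Involves strand 1? no. Count so far: 1
Gen 3: crossing 1x3. Involves strand 1? yes. Count so far: 2
Gen 4: crossing 1x5. Involves strand 1? yes. Count so far: 3
Gen 5: crossing 5x1. Involves strand 1? yes. Count so far: 4
Gen 6: crossing 3x1. Involves strand 1? yes. Count so far: 5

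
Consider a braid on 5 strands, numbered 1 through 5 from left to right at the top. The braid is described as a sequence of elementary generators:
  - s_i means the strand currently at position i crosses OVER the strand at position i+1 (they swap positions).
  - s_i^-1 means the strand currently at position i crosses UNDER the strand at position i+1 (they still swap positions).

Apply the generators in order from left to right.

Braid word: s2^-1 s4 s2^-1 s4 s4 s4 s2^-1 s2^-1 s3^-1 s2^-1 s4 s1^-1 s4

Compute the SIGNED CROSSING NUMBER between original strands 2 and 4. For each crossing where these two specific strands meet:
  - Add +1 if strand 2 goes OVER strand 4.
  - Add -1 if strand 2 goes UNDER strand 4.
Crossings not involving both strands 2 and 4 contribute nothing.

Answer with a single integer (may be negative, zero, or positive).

Gen 1: crossing 2x3. Both 2&4? no. Sum: 0
Gen 2: crossing 4x5. Both 2&4? no. Sum: 0
Gen 3: crossing 3x2. Both 2&4? no. Sum: 0
Gen 4: crossing 5x4. Both 2&4? no. Sum: 0
Gen 5: crossing 4x5. Both 2&4? no. Sum: 0
Gen 6: crossing 5x4. Both 2&4? no. Sum: 0
Gen 7: crossing 2x3. Both 2&4? no. Sum: 0
Gen 8: crossing 3x2. Both 2&4? no. Sum: 0
Gen 9: crossing 3x4. Both 2&4? no. Sum: 0
Gen 10: 2 under 4. Both 2&4? yes. Contrib: -1. Sum: -1
Gen 11: crossing 3x5. Both 2&4? no. Sum: -1
Gen 12: crossing 1x4. Both 2&4? no. Sum: -1
Gen 13: crossing 5x3. Both 2&4? no. Sum: -1

Answer: -1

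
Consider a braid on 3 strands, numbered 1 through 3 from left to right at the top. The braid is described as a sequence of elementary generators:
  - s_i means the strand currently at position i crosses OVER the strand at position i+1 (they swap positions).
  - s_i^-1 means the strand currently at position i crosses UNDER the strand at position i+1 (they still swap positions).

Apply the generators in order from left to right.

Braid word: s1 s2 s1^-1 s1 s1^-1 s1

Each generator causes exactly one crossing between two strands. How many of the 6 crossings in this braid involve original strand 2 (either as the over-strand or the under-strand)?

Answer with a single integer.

Answer: 5

Derivation:
Gen 1: crossing 1x2. Involves strand 2? yes. Count so far: 1
Gen 2: crossing 1x3. Involves strand 2? no. Count so far: 1
Gen 3: crossing 2x3. Involves strand 2? yes. Count so far: 2
Gen 4: crossing 3x2. Involves strand 2? yes. Count so far: 3
Gen 5: crossing 2x3. Involves strand 2? yes. Count so far: 4
Gen 6: crossing 3x2. Involves strand 2? yes. Count so far: 5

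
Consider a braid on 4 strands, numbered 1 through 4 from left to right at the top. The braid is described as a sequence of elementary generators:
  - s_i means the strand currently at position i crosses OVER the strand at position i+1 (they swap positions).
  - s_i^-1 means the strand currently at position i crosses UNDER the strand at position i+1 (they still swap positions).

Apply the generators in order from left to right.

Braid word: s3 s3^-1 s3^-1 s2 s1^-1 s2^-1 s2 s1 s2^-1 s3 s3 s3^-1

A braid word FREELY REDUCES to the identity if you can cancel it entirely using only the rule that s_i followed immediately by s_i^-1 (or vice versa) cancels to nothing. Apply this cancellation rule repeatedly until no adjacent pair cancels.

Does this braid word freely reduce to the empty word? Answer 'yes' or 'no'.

Gen 1 (s3): push. Stack: [s3]
Gen 2 (s3^-1): cancels prior s3. Stack: []
Gen 3 (s3^-1): push. Stack: [s3^-1]
Gen 4 (s2): push. Stack: [s3^-1 s2]
Gen 5 (s1^-1): push. Stack: [s3^-1 s2 s1^-1]
Gen 6 (s2^-1): push. Stack: [s3^-1 s2 s1^-1 s2^-1]
Gen 7 (s2): cancels prior s2^-1. Stack: [s3^-1 s2 s1^-1]
Gen 8 (s1): cancels prior s1^-1. Stack: [s3^-1 s2]
Gen 9 (s2^-1): cancels prior s2. Stack: [s3^-1]
Gen 10 (s3): cancels prior s3^-1. Stack: []
Gen 11 (s3): push. Stack: [s3]
Gen 12 (s3^-1): cancels prior s3. Stack: []
Reduced word: (empty)

Answer: yes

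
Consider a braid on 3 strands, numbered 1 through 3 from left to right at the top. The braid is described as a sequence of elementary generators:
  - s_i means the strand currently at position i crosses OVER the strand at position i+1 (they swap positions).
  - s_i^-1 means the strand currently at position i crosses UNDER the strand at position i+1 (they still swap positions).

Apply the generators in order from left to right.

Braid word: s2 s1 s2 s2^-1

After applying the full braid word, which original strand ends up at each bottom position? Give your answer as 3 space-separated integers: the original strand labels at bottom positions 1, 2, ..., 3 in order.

Answer: 3 1 2

Derivation:
Gen 1 (s2): strand 2 crosses over strand 3. Perm now: [1 3 2]
Gen 2 (s1): strand 1 crosses over strand 3. Perm now: [3 1 2]
Gen 3 (s2): strand 1 crosses over strand 2. Perm now: [3 2 1]
Gen 4 (s2^-1): strand 2 crosses under strand 1. Perm now: [3 1 2]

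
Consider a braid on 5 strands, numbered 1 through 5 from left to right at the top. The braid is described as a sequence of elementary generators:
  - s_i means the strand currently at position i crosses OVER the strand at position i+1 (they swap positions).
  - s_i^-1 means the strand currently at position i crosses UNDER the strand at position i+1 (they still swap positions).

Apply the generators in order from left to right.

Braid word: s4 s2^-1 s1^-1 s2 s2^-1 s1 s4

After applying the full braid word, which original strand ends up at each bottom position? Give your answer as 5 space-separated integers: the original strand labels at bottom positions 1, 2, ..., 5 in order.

Answer: 1 3 2 4 5

Derivation:
Gen 1 (s4): strand 4 crosses over strand 5. Perm now: [1 2 3 5 4]
Gen 2 (s2^-1): strand 2 crosses under strand 3. Perm now: [1 3 2 5 4]
Gen 3 (s1^-1): strand 1 crosses under strand 3. Perm now: [3 1 2 5 4]
Gen 4 (s2): strand 1 crosses over strand 2. Perm now: [3 2 1 5 4]
Gen 5 (s2^-1): strand 2 crosses under strand 1. Perm now: [3 1 2 5 4]
Gen 6 (s1): strand 3 crosses over strand 1. Perm now: [1 3 2 5 4]
Gen 7 (s4): strand 5 crosses over strand 4. Perm now: [1 3 2 4 5]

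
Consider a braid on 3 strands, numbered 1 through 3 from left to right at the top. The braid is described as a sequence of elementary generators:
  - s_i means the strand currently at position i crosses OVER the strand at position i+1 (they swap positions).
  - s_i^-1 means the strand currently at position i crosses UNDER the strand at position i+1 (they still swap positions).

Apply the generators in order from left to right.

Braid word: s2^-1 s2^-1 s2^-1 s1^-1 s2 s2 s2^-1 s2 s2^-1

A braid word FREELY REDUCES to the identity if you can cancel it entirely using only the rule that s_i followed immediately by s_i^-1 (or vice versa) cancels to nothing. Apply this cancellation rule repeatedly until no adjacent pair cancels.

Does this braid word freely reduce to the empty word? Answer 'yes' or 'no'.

Answer: no

Derivation:
Gen 1 (s2^-1): push. Stack: [s2^-1]
Gen 2 (s2^-1): push. Stack: [s2^-1 s2^-1]
Gen 3 (s2^-1): push. Stack: [s2^-1 s2^-1 s2^-1]
Gen 4 (s1^-1): push. Stack: [s2^-1 s2^-1 s2^-1 s1^-1]
Gen 5 (s2): push. Stack: [s2^-1 s2^-1 s2^-1 s1^-1 s2]
Gen 6 (s2): push. Stack: [s2^-1 s2^-1 s2^-1 s1^-1 s2 s2]
Gen 7 (s2^-1): cancels prior s2. Stack: [s2^-1 s2^-1 s2^-1 s1^-1 s2]
Gen 8 (s2): push. Stack: [s2^-1 s2^-1 s2^-1 s1^-1 s2 s2]
Gen 9 (s2^-1): cancels prior s2. Stack: [s2^-1 s2^-1 s2^-1 s1^-1 s2]
Reduced word: s2^-1 s2^-1 s2^-1 s1^-1 s2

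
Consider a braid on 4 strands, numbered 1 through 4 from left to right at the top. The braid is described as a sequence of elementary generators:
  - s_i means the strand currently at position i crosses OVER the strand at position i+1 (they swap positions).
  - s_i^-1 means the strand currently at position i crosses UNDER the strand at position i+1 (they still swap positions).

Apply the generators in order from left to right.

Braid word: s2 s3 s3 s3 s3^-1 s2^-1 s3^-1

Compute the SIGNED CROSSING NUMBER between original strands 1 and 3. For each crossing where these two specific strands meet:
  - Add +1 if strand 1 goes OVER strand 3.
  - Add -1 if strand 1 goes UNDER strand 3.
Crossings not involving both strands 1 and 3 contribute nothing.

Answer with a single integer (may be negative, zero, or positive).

Gen 1: crossing 2x3. Both 1&3? no. Sum: 0
Gen 2: crossing 2x4. Both 1&3? no. Sum: 0
Gen 3: crossing 4x2. Both 1&3? no. Sum: 0
Gen 4: crossing 2x4. Both 1&3? no. Sum: 0
Gen 5: crossing 4x2. Both 1&3? no. Sum: 0
Gen 6: crossing 3x2. Both 1&3? no. Sum: 0
Gen 7: crossing 3x4. Both 1&3? no. Sum: 0

Answer: 0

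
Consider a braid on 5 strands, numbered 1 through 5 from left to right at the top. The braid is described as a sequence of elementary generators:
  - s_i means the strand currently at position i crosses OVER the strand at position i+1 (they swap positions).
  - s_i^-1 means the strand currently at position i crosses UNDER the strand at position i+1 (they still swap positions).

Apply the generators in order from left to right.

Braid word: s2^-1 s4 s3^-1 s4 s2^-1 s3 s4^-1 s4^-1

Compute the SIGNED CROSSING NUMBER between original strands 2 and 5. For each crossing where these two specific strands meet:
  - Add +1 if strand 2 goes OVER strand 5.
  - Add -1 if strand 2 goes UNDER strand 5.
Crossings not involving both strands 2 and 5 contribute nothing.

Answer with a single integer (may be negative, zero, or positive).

Answer: -1

Derivation:
Gen 1: crossing 2x3. Both 2&5? no. Sum: 0
Gen 2: crossing 4x5. Both 2&5? no. Sum: 0
Gen 3: 2 under 5. Both 2&5? yes. Contrib: -1. Sum: -1
Gen 4: crossing 2x4. Both 2&5? no. Sum: -1
Gen 5: crossing 3x5. Both 2&5? no. Sum: -1
Gen 6: crossing 3x4. Both 2&5? no. Sum: -1
Gen 7: crossing 3x2. Both 2&5? no. Sum: -1
Gen 8: crossing 2x3. Both 2&5? no. Sum: -1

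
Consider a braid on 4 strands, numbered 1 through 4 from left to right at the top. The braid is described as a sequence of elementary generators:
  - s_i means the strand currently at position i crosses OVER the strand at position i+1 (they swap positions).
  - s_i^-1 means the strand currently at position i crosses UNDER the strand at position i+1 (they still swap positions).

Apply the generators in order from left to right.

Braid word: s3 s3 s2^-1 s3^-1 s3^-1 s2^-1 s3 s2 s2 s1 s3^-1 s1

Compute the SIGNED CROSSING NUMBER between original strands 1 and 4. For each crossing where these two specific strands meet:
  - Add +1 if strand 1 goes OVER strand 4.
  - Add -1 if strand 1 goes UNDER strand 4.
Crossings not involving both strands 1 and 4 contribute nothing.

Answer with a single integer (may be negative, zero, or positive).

Answer: 0

Derivation:
Gen 1: crossing 3x4. Both 1&4? no. Sum: 0
Gen 2: crossing 4x3. Both 1&4? no. Sum: 0
Gen 3: crossing 2x3. Both 1&4? no. Sum: 0
Gen 4: crossing 2x4. Both 1&4? no. Sum: 0
Gen 5: crossing 4x2. Both 1&4? no. Sum: 0
Gen 6: crossing 3x2. Both 1&4? no. Sum: 0
Gen 7: crossing 3x4. Both 1&4? no. Sum: 0
Gen 8: crossing 2x4. Both 1&4? no. Sum: 0
Gen 9: crossing 4x2. Both 1&4? no. Sum: 0
Gen 10: crossing 1x2. Both 1&4? no. Sum: 0
Gen 11: crossing 4x3. Both 1&4? no. Sum: 0
Gen 12: crossing 2x1. Both 1&4? no. Sum: 0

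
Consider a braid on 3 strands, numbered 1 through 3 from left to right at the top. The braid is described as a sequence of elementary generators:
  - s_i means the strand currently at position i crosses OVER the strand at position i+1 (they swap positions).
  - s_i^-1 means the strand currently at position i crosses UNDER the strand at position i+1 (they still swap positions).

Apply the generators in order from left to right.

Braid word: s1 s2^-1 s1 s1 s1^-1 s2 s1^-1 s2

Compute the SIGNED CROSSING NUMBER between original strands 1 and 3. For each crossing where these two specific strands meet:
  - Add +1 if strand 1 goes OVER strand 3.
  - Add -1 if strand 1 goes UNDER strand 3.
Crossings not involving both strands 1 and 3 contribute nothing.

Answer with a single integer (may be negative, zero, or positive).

Gen 1: crossing 1x2. Both 1&3? no. Sum: 0
Gen 2: 1 under 3. Both 1&3? yes. Contrib: -1. Sum: -1
Gen 3: crossing 2x3. Both 1&3? no. Sum: -1
Gen 4: crossing 3x2. Both 1&3? no. Sum: -1
Gen 5: crossing 2x3. Both 1&3? no. Sum: -1
Gen 6: crossing 2x1. Both 1&3? no. Sum: -1
Gen 7: 3 under 1. Both 1&3? yes. Contrib: +1. Sum: 0
Gen 8: crossing 3x2. Both 1&3? no. Sum: 0

Answer: 0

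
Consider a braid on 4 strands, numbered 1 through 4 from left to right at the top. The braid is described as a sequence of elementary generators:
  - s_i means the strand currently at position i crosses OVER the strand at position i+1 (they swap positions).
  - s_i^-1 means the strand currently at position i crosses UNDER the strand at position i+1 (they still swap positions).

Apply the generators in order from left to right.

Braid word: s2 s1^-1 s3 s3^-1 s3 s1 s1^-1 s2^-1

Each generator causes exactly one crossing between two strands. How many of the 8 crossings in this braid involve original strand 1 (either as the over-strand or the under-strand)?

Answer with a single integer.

Answer: 4

Derivation:
Gen 1: crossing 2x3. Involves strand 1? no. Count so far: 0
Gen 2: crossing 1x3. Involves strand 1? yes. Count so far: 1
Gen 3: crossing 2x4. Involves strand 1? no. Count so far: 1
Gen 4: crossing 4x2. Involves strand 1? no. Count so far: 1
Gen 5: crossing 2x4. Involves strand 1? no. Count so far: 1
Gen 6: crossing 3x1. Involves strand 1? yes. Count so far: 2
Gen 7: crossing 1x3. Involves strand 1? yes. Count so far: 3
Gen 8: crossing 1x4. Involves strand 1? yes. Count so far: 4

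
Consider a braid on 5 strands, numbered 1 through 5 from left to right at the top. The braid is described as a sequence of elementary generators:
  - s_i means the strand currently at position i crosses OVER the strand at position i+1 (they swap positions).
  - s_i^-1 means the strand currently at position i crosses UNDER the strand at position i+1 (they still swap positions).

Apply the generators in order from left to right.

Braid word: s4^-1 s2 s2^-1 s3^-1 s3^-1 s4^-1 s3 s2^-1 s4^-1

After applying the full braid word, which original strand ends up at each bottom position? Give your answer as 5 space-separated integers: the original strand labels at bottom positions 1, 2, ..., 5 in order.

Answer: 1 4 2 5 3

Derivation:
Gen 1 (s4^-1): strand 4 crosses under strand 5. Perm now: [1 2 3 5 4]
Gen 2 (s2): strand 2 crosses over strand 3. Perm now: [1 3 2 5 4]
Gen 3 (s2^-1): strand 3 crosses under strand 2. Perm now: [1 2 3 5 4]
Gen 4 (s3^-1): strand 3 crosses under strand 5. Perm now: [1 2 5 3 4]
Gen 5 (s3^-1): strand 5 crosses under strand 3. Perm now: [1 2 3 5 4]
Gen 6 (s4^-1): strand 5 crosses under strand 4. Perm now: [1 2 3 4 5]
Gen 7 (s3): strand 3 crosses over strand 4. Perm now: [1 2 4 3 5]
Gen 8 (s2^-1): strand 2 crosses under strand 4. Perm now: [1 4 2 3 5]
Gen 9 (s4^-1): strand 3 crosses under strand 5. Perm now: [1 4 2 5 3]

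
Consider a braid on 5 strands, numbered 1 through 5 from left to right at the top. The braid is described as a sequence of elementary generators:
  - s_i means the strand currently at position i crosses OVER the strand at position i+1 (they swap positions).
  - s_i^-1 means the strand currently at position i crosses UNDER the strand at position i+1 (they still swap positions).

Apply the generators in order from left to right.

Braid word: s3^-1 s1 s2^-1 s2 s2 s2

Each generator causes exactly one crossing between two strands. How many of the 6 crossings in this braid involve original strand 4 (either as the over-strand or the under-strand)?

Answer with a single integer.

Gen 1: crossing 3x4. Involves strand 4? yes. Count so far: 1
Gen 2: crossing 1x2. Involves strand 4? no. Count so far: 1
Gen 3: crossing 1x4. Involves strand 4? yes. Count so far: 2
Gen 4: crossing 4x1. Involves strand 4? yes. Count so far: 3
Gen 5: crossing 1x4. Involves strand 4? yes. Count so far: 4
Gen 6: crossing 4x1. Involves strand 4? yes. Count so far: 5

Answer: 5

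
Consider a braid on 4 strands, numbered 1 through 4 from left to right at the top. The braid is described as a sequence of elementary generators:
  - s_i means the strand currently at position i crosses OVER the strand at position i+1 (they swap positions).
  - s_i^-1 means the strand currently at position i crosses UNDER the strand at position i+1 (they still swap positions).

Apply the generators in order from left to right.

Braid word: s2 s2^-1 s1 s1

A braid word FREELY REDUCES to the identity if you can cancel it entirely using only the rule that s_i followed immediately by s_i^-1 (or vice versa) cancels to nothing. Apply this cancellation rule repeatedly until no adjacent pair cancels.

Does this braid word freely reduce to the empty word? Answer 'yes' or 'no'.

Answer: no

Derivation:
Gen 1 (s2): push. Stack: [s2]
Gen 2 (s2^-1): cancels prior s2. Stack: []
Gen 3 (s1): push. Stack: [s1]
Gen 4 (s1): push. Stack: [s1 s1]
Reduced word: s1 s1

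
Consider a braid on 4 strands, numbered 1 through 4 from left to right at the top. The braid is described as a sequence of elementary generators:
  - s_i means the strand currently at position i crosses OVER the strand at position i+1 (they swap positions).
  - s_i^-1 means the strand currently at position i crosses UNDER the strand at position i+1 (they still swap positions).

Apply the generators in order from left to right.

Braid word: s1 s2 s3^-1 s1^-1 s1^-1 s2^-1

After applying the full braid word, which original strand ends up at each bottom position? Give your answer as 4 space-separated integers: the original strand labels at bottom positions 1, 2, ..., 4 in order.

Answer: 2 4 3 1

Derivation:
Gen 1 (s1): strand 1 crosses over strand 2. Perm now: [2 1 3 4]
Gen 2 (s2): strand 1 crosses over strand 3. Perm now: [2 3 1 4]
Gen 3 (s3^-1): strand 1 crosses under strand 4. Perm now: [2 3 4 1]
Gen 4 (s1^-1): strand 2 crosses under strand 3. Perm now: [3 2 4 1]
Gen 5 (s1^-1): strand 3 crosses under strand 2. Perm now: [2 3 4 1]
Gen 6 (s2^-1): strand 3 crosses under strand 4. Perm now: [2 4 3 1]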